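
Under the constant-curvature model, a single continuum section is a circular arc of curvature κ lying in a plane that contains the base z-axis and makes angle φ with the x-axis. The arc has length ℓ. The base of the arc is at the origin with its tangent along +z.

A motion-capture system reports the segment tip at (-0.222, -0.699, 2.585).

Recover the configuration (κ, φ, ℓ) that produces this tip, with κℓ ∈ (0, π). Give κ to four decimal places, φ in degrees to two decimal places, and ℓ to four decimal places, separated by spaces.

ρ = √(x²+y²) = √(-0.222² + -0.699²) = 0.73341
φ = atan2(y, x) mod 360° = atan2(-0.699, -0.222) = 252.3803°
|p|² = ρ² + z² = 0.73341² + 2.585² = 7.22011
κ = 2ρ / |p|² = 2×0.73341 / 7.22011 = 0.20316
θ = 2·atan2(ρ, z) = 2·atan2(0.73341, 2.585) = 0.55290 rad
ℓ = θ/κ = 0.55290/0.20316 = 2.72156

0.2032 252.38 2.7216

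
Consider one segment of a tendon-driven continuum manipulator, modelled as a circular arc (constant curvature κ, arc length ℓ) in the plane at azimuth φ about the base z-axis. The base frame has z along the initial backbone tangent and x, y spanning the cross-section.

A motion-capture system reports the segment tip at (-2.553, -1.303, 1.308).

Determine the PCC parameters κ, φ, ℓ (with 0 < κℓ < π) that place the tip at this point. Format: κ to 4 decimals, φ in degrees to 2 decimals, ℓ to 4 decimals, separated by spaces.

ρ = √(x²+y²) = √(-2.553² + -1.303²) = 2.86629
φ = atan2(y, x) mod 360° = atan2(-1.303, -2.553) = 207.0389°
|p|² = ρ² + z² = 2.86629² + 1.308² = 9.92648
κ = 2ρ / |p|² = 2×2.86629 / 9.92648 = 0.57750
θ = 2·atan2(ρ, z) = 2·atan2(2.86629, 1.308) = 2.28537 rad
ℓ = θ/κ = 2.28537/0.57750 = 3.95732

0.5775 207.04 3.9573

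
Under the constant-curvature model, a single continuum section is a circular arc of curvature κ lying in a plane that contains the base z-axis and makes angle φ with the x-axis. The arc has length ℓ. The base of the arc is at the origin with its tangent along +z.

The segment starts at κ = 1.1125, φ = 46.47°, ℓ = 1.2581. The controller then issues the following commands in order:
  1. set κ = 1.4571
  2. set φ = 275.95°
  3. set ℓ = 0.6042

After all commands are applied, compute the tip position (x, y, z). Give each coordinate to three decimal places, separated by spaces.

0.026 -0.248 0.529

initial: κ=1.1125, φ=46.47°, ℓ=1.2581
cmd 1: set κ=1.4571 → (κ,φ,ℓ)=(1.4571,46.47°,1.2581) → tip=(0.5953,0.6266,0.6628)
cmd 2: set φ=275.95° → (κ,φ,ℓ)=(1.4571,275.95°,1.2581) → tip=(0.0896,-0.8597,0.6628)
cmd 3: set ℓ=0.6042 → (κ,φ,ℓ)=(1.4571,275.95°,0.6042) → tip=(0.0258,-0.2479,0.5291)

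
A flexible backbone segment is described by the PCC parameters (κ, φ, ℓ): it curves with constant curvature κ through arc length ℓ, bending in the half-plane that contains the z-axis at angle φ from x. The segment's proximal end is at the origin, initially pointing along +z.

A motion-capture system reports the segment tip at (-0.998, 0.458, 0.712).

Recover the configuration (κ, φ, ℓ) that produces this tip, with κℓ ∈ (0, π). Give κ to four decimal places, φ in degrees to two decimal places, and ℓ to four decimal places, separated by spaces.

1.2823 155.35 1.5528

ρ = √(x²+y²) = √(-0.998² + 0.458²) = 1.09807
φ = atan2(y, x) mod 360° = atan2(0.458, -0.998) = 155.3488°
|p|² = ρ² + z² = 1.09807² + 0.712² = 1.71271
κ = 2ρ / |p|² = 2×1.09807 / 1.71271 = 1.28226
θ = 2·atan2(ρ, z) = 2·atan2(1.09807, 0.712) = 1.99108 rad
ℓ = θ/κ = 1.99108/1.28226 = 1.55279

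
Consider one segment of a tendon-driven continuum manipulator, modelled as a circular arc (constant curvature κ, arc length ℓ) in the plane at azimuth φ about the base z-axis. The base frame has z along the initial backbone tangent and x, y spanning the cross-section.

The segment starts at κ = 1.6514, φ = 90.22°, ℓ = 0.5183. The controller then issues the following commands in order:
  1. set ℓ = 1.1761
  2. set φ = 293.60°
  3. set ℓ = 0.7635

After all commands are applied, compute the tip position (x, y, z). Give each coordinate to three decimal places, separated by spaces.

0.168 -0.386 0.577

initial: κ=1.6514, φ=90.22°, ℓ=0.5183
cmd 1: set ℓ=1.1761 → (κ,φ,ℓ)=(1.6514,90.22°,1.1761) → tip=(-0.0032,0.8253,0.5643)
cmd 2: set φ=293.60° → (κ,φ,ℓ)=(1.6514,293.60°,1.1761) → tip=(0.3304,-0.7563,0.5643)
cmd 3: set ℓ=0.7635 → (κ,φ,ℓ)=(1.6514,293.60°,0.7635) → tip=(0.1685,-0.3856,0.5767)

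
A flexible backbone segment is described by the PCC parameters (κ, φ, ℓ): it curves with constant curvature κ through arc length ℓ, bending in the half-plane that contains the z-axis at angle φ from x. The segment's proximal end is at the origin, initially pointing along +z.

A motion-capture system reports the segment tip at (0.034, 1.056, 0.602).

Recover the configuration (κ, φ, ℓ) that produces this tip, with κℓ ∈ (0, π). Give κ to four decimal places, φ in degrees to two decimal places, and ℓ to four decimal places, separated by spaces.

ρ = √(x²+y²) = √(0.034² + 1.056²) = 1.05655
φ = atan2(y, x) mod 360° = atan2(1.056, 0.034) = 88.1559°
|p|² = ρ² + z² = 1.05655² + 0.602² = 1.47870
κ = 2ρ / |p|² = 2×1.05655 / 1.47870 = 1.42903
θ = 2·atan2(ρ, z) = 2·atan2(1.05655, 0.602) = 2.10579 rad
ℓ = θ/κ = 2.10579/1.42903 = 1.47358

1.4290 88.16 1.4736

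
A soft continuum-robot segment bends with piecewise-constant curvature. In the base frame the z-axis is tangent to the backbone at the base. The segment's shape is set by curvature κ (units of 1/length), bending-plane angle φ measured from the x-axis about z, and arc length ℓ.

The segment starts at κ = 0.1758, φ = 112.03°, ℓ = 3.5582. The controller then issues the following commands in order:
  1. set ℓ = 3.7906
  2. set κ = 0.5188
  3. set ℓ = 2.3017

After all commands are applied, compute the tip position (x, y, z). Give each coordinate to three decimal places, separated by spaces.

initial: κ=0.1758, φ=112.03°, ℓ=3.5582
cmd 1: set ℓ=3.7906 → (κ,φ,ℓ)=(0.1758,112.03°,3.7906) → tip=(-0.4565,1.1281,3.5162)
cmd 2: set κ=0.5188 → (κ,φ,ℓ)=(0.5188,112.03°,3.7906) → tip=(-1.0017,2.4756,1.7785)
cmd 3: set ℓ=2.3017 → (κ,φ,ℓ)=(0.5188,112.03°,2.3017) → tip=(-0.4571,1.1296,1.7924)

-0.457 1.130 1.792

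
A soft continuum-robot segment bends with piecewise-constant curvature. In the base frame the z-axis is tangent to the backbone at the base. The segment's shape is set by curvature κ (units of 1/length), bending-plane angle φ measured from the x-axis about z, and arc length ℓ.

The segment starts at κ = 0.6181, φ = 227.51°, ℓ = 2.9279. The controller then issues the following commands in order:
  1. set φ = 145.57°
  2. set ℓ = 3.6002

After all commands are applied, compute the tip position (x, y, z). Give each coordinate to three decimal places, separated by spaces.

-2.147 1.472 1.284

initial: κ=0.6181, φ=227.51°, ℓ=2.9279
cmd 1: set φ=145.57° → (κ,φ,ℓ)=(0.6181,145.57°,2.9279) → tip=(-1.6503,1.1312,1.5719)
cmd 2: set ℓ=3.6002 → (κ,φ,ℓ)=(0.6181,145.57°,3.6002) → tip=(-2.1468,1.4716,1.2835)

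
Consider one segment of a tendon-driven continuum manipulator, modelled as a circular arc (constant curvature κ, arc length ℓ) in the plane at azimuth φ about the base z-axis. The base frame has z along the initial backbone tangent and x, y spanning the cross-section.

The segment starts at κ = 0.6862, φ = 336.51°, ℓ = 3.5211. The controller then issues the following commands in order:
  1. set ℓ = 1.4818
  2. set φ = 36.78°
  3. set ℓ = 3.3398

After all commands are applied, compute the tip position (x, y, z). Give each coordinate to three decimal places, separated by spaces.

1.938 1.449 1.095

initial: κ=0.6862, φ=336.51°, ℓ=3.5211
cmd 1: set ℓ=1.4818 → (κ,φ,ℓ)=(0.6862,336.51°,1.4818) → tip=(0.6334,-0.2753,1.2393)
cmd 2: set φ=36.78° → (κ,φ,ℓ)=(0.6862,36.78°,1.4818) → tip=(0.5532,0.4135,1.2393)
cmd 3: set ℓ=3.3398 → (κ,φ,ℓ)=(0.6862,36.78°,3.3398) → tip=(1.9377,1.4485,1.0947)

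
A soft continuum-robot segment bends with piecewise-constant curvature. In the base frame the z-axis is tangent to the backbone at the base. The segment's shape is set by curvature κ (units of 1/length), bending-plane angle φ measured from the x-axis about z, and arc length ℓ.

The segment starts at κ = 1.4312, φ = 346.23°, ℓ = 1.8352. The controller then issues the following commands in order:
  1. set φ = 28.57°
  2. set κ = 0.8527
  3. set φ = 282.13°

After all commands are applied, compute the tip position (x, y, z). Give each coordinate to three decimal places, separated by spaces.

0.245 -1.140 1.173

initial: κ=1.4312, φ=346.23°, ℓ=1.8352
cmd 1: set φ=28.57° → (κ,φ,ℓ)=(1.4312,28.57°,1.8352) → tip=(1.1477,0.6249,0.3442)
cmd 2: set κ=0.8527 → (κ,φ,ℓ)=(0.8527,28.57°,1.8352) → tip=(1.0238,0.5575,1.1727)
cmd 3: set φ=282.13° → (κ,φ,ℓ)=(0.8527,282.13°,1.8352) → tip=(0.2450,-1.1398,1.1727)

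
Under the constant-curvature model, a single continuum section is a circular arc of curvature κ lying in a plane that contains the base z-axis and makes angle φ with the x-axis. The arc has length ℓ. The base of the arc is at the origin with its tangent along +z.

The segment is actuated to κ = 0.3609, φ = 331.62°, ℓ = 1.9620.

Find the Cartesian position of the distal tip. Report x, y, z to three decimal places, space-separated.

0.586 -0.317 1.802

θ = κ·ℓ = 0.3609 × 1.9620 = 0.70809 rad
ρ = (1 − cos θ)/κ = (1 − 0.75961)/0.3609 = 0.66609
z = sin θ / κ = 0.65038/0.3609 = 1.80211
x = ρ cos φ = 0.66609 × cos(331.62°) = 0.58604
y = ρ sin φ = 0.66609 × sin(331.62°) = -0.31660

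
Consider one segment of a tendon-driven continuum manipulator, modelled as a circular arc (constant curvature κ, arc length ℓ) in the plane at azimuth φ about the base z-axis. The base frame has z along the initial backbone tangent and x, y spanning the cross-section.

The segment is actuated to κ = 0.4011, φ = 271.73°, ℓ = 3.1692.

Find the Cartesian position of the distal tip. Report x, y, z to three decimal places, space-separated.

θ = κ·ℓ = 0.4011 × 3.1692 = 1.27117 rad
ρ = (1 − cos θ)/κ = (1 − 0.29517)/0.4011 = 1.75725
z = sin θ / κ = 0.95545/0.4011 = 2.38206
x = ρ cos φ = 1.75725 × cos(271.73°) = 0.05305
y = ρ sin φ = 1.75725 × sin(271.73°) = -1.75645

0.053 -1.756 2.382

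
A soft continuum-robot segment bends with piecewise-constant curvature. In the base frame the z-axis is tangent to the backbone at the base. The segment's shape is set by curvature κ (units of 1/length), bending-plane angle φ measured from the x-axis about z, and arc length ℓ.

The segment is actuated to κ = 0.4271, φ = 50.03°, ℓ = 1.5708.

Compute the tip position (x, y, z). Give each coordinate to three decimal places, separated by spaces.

θ = κ·ℓ = 0.4271 × 1.5708 = 0.67089 rad
ρ = (1 − cos θ)/κ = (1 − 0.78327)/0.4271 = 0.50745
z = sin θ / κ = 0.62168/0.4271 = 1.45559
x = ρ cos φ = 0.50745 × cos(50.03°) = 0.32598
y = ρ sin φ = 0.50745 × sin(50.03°) = 0.38890

0.326 0.389 1.456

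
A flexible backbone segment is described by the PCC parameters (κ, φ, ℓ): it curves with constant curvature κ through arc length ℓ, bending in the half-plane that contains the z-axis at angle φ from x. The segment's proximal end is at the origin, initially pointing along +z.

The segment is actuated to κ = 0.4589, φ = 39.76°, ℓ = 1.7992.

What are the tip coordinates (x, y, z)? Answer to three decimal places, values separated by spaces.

0.539 0.449 1.602

θ = κ·ℓ = 0.4589 × 1.7992 = 0.82565 rad
ρ = (1 − cos θ)/κ = (1 − 0.67808)/0.4589 = 0.70151
z = sin θ / κ = 0.73499/0.4589 = 1.60164
x = ρ cos φ = 0.70151 × cos(39.76°) = 0.53927
y = ρ sin φ = 0.70151 × sin(39.76°) = 0.44867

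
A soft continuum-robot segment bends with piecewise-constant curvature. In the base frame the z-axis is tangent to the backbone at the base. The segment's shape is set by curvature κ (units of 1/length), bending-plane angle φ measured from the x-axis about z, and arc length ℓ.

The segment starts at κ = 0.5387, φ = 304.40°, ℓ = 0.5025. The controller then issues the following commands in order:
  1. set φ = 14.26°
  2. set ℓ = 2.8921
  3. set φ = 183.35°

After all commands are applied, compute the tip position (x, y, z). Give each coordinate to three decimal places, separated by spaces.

initial: κ=0.5387, φ=304.40°, ℓ=0.5025
cmd 1: set φ=14.26° → (κ,φ,ℓ)=(0.5387,14.26°,0.5025) → tip=(0.0655,0.0167,0.4964)
cmd 2: set ℓ=2.8921 → (κ,φ,ℓ)=(0.5387,14.26°,2.8921) → tip=(1.7761,0.4514,1.8562)
cmd 3: set φ=183.35° → (κ,φ,ℓ)=(0.5387,183.35°,2.8921) → tip=(-1.8294,-0.1071,1.8562)

-1.829 -0.107 1.856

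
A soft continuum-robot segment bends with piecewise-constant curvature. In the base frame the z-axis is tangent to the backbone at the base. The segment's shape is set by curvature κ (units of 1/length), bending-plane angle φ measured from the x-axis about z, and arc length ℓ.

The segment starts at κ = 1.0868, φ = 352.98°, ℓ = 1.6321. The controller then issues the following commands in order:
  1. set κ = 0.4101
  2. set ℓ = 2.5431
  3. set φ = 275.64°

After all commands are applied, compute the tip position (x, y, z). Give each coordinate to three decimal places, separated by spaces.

0.119 -1.204 2.107

initial: κ=1.0868, φ=352.98°, ℓ=1.6321
cmd 1: set κ=0.4101 → (κ,φ,ℓ)=(0.4101,352.98°,1.6321) → tip=(0.5222,-0.0643,1.5129)
cmd 2: set ℓ=2.5431 → (κ,φ,ℓ)=(0.4101,352.98°,2.5431) → tip=(1.2011,-0.1479,2.1065)
cmd 3: set φ=275.64° → (κ,φ,ℓ)=(0.4101,275.64°,2.5431) → tip=(0.1189,-1.2043,2.1065)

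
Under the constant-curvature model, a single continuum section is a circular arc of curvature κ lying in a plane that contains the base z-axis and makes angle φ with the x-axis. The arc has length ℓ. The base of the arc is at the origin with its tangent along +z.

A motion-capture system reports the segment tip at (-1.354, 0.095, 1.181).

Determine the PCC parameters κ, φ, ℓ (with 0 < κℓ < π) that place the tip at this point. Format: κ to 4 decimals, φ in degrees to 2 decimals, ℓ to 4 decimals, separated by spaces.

0.8386 175.99 2.0385

ρ = √(x²+y²) = √(-1.354² + 0.095²) = 1.35733
φ = atan2(y, x) mod 360° = atan2(0.095, -1.354) = 175.9866°
|p|² = ρ² + z² = 1.35733² + 1.181² = 3.23710
κ = 2ρ / |p|² = 2×1.35733 / 3.23710 = 0.83861
θ = 2·atan2(ρ, z) = 2·atan2(1.35733, 1.181) = 1.70951 rad
ℓ = θ/κ = 1.70951/0.83861 = 2.03851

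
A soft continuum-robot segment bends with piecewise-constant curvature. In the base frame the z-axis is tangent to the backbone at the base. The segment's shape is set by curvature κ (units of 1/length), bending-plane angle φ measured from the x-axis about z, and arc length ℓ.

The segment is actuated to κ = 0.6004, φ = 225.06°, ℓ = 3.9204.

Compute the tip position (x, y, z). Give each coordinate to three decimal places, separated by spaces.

θ = κ·ℓ = 0.6004 × 3.9204 = 2.35381 rad
ρ = (1 − cos θ)/κ = (1 − -0.70542)/0.6004 = 2.84047
z = sin θ / κ = 0.70879/0.6004 = 1.18053
x = ρ cos φ = 2.84047 × cos(225.06°) = -2.00641
y = ρ sin φ = 2.84047 × sin(225.06°) = -2.01062

-2.006 -2.011 1.181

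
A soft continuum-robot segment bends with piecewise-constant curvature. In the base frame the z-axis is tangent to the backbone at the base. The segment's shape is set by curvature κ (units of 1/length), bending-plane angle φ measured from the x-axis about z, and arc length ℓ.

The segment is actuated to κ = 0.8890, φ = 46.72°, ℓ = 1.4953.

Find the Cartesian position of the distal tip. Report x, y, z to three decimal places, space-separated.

θ = κ·ℓ = 0.8890 × 1.4953 = 1.32932 rad
ρ = (1 − cos θ)/κ = (1 − 0.23913)/0.8890 = 0.85587
z = sin θ / κ = 0.97099/0.8890 = 1.09222
x = ρ cos φ = 0.85587 × cos(46.72°) = 0.58675
y = ρ sin φ = 0.85587 × sin(46.72°) = 0.62308

0.587 0.623 1.092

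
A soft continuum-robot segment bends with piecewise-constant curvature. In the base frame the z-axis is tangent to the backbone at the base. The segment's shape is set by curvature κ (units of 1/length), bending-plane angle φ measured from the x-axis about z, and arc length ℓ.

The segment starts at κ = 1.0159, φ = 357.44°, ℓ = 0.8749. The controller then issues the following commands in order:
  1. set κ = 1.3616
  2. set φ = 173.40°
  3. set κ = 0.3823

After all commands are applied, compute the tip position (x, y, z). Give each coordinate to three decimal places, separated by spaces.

-0.144 0.017 0.859

initial: κ=1.0159, φ=357.44°, ℓ=0.8749
cmd 1: set κ=1.3616 → (κ,φ,ℓ)=(1.3616,357.44°,0.8749) → tip=(0.4619,-0.0207,0.6822)
cmd 2: set φ=173.40° → (κ,φ,ℓ)=(1.3616,173.40°,0.8749) → tip=(-0.4593,0.0531,0.6822)
cmd 3: set κ=0.3823 → (κ,φ,ℓ)=(0.3823,173.40°,0.8749) → tip=(-0.1440,0.0167,0.8587)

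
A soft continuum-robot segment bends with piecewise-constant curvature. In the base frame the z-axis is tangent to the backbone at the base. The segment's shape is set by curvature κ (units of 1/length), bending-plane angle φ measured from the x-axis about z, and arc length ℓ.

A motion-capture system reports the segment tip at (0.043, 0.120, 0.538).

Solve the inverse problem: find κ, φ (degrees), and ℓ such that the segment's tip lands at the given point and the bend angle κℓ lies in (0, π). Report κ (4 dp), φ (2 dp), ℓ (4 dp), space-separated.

0.8340 70.29 0.5579

ρ = √(x²+y²) = √(0.043² + 0.120²) = 0.12747
φ = atan2(y, x) mod 360° = atan2(0.120, 0.043) = 70.2857°
|p|² = ρ² + z² = 0.12747² + 0.538² = 0.30569
κ = 2ρ / |p|² = 2×0.12747 / 0.30569 = 0.83398
θ = 2·atan2(ρ, z) = 2·atan2(0.12747, 0.538) = 0.46529 rad
ℓ = θ/κ = 0.46529/0.83398 = 0.55791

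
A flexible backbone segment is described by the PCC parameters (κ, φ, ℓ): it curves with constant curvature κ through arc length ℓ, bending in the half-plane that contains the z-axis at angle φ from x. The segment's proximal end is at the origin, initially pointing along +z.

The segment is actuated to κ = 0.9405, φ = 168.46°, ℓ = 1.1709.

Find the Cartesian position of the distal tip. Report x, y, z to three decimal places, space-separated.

θ = κ·ℓ = 0.9405 × 1.1709 = 1.10123 rad
ρ = (1 − cos θ)/κ = (1 − 0.45250)/0.9405 = 0.58214
z = sin θ / κ = 0.89177/0.9405 = 0.94818
x = ρ cos φ = 0.58214 × cos(168.46°) = -0.57037
y = ρ sin φ = 0.58214 × sin(168.46°) = 0.11646

-0.570 0.116 0.948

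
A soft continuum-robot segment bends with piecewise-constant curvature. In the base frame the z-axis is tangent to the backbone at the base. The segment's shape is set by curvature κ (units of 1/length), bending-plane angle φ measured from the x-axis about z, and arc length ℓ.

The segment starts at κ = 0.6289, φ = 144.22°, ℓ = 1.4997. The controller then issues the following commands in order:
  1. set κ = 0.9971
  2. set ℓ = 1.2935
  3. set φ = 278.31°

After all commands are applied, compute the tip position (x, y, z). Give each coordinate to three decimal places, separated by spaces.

initial: κ=0.6289, φ=144.22°, ℓ=1.4997
cmd 1: set κ=0.9971 → (κ,φ,ℓ)=(0.9971,144.22°,1.4997) → tip=(-0.7523,0.5422,1.0001)
cmd 2: set ℓ=1.2935 → (κ,φ,ℓ)=(0.9971,144.22°,1.2935) → tip=(-0.5880,0.4237,0.9636)
cmd 3: set φ=278.31° → (κ,φ,ℓ)=(0.9971,278.31°,1.2935) → tip=(0.1047,-0.7171,0.9636)

0.105 -0.717 0.964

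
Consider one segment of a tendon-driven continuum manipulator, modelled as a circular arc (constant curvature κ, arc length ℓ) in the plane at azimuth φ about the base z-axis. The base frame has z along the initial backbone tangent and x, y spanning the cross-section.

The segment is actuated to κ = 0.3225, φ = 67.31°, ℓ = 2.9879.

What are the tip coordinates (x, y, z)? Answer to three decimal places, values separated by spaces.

0.514 1.229 2.547

θ = κ·ℓ = 0.3225 × 2.9879 = 0.96360 rad
ρ = (1 − cos θ)/κ = (1 − 0.57057)/0.3225 = 1.33157
z = sin θ / κ = 0.82125/0.3225 = 2.54651
x = ρ cos φ = 1.33157 × cos(67.31°) = 0.51365
y = ρ sin φ = 1.33157 × sin(67.31°) = 1.22851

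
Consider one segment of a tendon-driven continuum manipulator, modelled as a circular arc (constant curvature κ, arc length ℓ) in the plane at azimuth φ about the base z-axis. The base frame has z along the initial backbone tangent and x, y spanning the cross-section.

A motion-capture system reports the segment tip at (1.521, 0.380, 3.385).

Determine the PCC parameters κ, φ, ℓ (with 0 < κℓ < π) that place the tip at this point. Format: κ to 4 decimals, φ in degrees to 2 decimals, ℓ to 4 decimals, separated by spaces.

0.2253 14.03 3.8500

ρ = √(x²+y²) = √(1.521² + 0.380²) = 1.56775
φ = atan2(y, x) mod 360° = atan2(0.380, 1.521) = 14.0274°
|p|² = ρ² + z² = 1.56775² + 3.385² = 13.91607
κ = 2ρ / |p|² = 2×1.56775 / 13.91607 = 0.22532
θ = 2·atan2(ρ, z) = 2·atan2(1.56775, 3.385) = 0.86746 rad
ℓ = θ/κ = 0.86746/0.22532 = 3.85001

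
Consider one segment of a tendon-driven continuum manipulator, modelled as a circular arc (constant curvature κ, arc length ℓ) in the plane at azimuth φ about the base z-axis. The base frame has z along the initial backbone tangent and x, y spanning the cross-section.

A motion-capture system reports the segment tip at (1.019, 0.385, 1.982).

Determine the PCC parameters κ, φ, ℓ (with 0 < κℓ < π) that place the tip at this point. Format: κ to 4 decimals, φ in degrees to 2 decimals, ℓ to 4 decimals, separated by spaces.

ρ = √(x²+y²) = √(1.019² + 0.385²) = 1.08931
φ = atan2(y, x) mod 360° = atan2(0.385, 1.019) = 20.6976°
|p|² = ρ² + z² = 1.08931² + 1.982² = 5.11491
κ = 2ρ / |p|² = 2×1.08931 / 5.11491 = 0.42593
θ = 2·atan2(ρ, z) = 2·atan2(1.08931, 1.982) = 1.00507 rad
ℓ = θ/κ = 1.00507/0.42593 = 2.35969

0.4259 20.70 2.3597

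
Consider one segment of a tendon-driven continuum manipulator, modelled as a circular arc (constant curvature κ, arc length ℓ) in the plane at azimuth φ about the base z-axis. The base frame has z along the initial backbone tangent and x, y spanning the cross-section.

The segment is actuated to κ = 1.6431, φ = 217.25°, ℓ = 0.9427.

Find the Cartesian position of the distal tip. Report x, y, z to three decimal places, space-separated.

-0.474 -0.360 0.608

θ = κ·ℓ = 1.6431 × 0.9427 = 1.54895 rad
ρ = (1 − cos θ)/κ = (1 − 0.02184)/1.6431 = 0.59531
z = sin θ / κ = 0.99976/1.6431 = 0.60846
x = ρ cos φ = 0.59531 × cos(217.25°) = -0.47387
y = ρ sin φ = 0.59531 × sin(217.25°) = -0.36034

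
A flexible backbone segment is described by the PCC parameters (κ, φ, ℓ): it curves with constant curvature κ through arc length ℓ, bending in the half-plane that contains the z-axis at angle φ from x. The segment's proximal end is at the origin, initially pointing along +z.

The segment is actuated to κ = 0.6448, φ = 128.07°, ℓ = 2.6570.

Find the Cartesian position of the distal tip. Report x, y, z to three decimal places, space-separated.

θ = κ·ℓ = 0.6448 × 2.6570 = 1.71323 rad
ρ = (1 − cos θ)/κ = (1 − -0.14196)/0.6448 = 1.77102
z = sin θ / κ = 0.98987/0.6448 = 1.53516
x = ρ cos φ = 1.77102 × cos(128.07°) = -1.09206
y = ρ sin φ = 1.77102 × sin(128.07°) = 1.39425

-1.092 1.394 1.535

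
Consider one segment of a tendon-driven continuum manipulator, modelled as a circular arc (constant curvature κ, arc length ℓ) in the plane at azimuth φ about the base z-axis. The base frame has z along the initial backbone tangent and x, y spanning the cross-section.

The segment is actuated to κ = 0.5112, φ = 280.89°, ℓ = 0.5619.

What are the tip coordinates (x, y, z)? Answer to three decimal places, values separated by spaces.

θ = κ·ℓ = 0.5112 × 0.5619 = 0.28724 rad
ρ = (1 − cos θ)/κ = (1 − 0.95903)/0.5112 = 0.08015
z = sin θ / κ = 0.28331/0.5112 = 0.55420
x = ρ cos φ = 0.08015 × cos(280.89°) = 0.01514
y = ρ sin φ = 0.08015 × sin(280.89°) = -0.07870

0.015 -0.079 0.554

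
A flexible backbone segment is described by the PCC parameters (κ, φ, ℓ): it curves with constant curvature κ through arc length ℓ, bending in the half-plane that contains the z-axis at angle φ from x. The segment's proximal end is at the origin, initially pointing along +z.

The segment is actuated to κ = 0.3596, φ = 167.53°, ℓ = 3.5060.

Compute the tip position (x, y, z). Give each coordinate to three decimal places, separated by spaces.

θ = κ·ℓ = 0.3596 × 3.5060 = 1.26076 rad
ρ = (1 − cos θ)/κ = (1 − 0.30510)/0.3596 = 1.93244
z = sin θ / κ = 0.95232/0.3596 = 2.64828
x = ρ cos φ = 1.93244 × cos(167.53°) = -1.88685
y = ρ sin φ = 1.93244 × sin(167.53°) = 0.41727

-1.887 0.417 2.648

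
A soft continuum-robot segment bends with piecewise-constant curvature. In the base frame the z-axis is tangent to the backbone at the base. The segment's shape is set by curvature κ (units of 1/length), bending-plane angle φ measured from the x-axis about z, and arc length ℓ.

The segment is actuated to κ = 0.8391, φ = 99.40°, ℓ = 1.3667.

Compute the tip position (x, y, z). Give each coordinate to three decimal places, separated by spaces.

θ = κ·ℓ = 0.8391 × 1.3667 = 1.14680 rad
ρ = (1 − cos θ)/κ = (1 − 0.41141)/0.8391 = 0.70146
z = sin θ / κ = 0.91145/0.8391 = 1.08622
x = ρ cos φ = 0.70146 × cos(99.40°) = -0.11457
y = ρ sin φ = 0.70146 × sin(99.40°) = 0.69204

-0.115 0.692 1.086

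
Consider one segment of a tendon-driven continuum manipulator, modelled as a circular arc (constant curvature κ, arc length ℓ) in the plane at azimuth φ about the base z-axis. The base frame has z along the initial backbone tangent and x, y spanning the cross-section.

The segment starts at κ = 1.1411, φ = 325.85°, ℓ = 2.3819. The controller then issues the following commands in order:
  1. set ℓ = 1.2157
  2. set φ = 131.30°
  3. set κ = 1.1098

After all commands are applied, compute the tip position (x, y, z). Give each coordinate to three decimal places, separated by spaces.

initial: κ=1.1411, φ=325.85°, ℓ=2.3819
cmd 1: set ℓ=1.2157 → (κ,φ,ℓ)=(1.1411,325.85°,1.2157) → tip=(0.5929,-0.4022,0.8616)
cmd 2: set φ=131.30° → (κ,φ,ℓ)=(1.1411,131.30°,1.2157) → tip=(-0.4728,0.5382,0.8616)
cmd 3: set κ=1.1098 → (κ,φ,ℓ)=(1.1098,131.30°,1.2157) → tip=(-0.4640,0.5281,0.8790)

-0.464 0.528 0.879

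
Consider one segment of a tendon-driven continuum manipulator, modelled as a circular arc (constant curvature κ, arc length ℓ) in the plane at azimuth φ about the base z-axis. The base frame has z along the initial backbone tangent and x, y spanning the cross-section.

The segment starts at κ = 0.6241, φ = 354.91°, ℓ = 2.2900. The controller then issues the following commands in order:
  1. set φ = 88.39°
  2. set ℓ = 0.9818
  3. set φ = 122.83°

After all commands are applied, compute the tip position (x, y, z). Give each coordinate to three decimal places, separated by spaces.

initial: κ=0.6241, φ=354.91°, ℓ=2.2900
cmd 1: set φ=88.39° → (κ,φ,ℓ)=(0.6241,88.39°,2.2900) → tip=(0.0387,1.3756,1.5863)
cmd 2: set ℓ=0.9818 → (κ,φ,ℓ)=(0.6241,88.39°,0.9818) → tip=(0.0082,0.2914,0.9215)
cmd 3: set φ=122.83° → (κ,φ,ℓ)=(0.6241,122.83°,0.9818) → tip=(-0.1580,0.2449,0.9215)

-0.158 0.245 0.922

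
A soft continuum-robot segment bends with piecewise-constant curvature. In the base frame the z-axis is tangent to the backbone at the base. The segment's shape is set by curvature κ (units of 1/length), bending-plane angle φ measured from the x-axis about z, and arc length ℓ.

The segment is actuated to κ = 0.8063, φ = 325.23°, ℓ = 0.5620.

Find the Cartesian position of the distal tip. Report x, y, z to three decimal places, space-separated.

θ = κ·ℓ = 0.8063 × 0.5620 = 0.45314 rad
ρ = (1 − cos θ)/κ = (1 − 0.89908)/0.8063 = 0.12517
z = sin θ / κ = 0.43779/0.8063 = 0.54296
x = ρ cos φ = 0.12517 × cos(325.23°) = 0.10282
y = ρ sin φ = 0.12517 × sin(325.23°) = -0.07138

0.103 -0.071 0.543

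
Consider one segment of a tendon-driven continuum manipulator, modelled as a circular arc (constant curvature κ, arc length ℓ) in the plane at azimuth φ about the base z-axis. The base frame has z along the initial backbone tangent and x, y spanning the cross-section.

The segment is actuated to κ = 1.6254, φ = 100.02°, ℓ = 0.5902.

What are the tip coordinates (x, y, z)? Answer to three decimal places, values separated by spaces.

-0.046 0.258 0.504

θ = κ·ℓ = 1.6254 × 0.5902 = 0.95931 rad
ρ = (1 − cos θ)/κ = (1 − 0.57408)/1.6254 = 0.26204
z = sin θ / κ = 0.81880/1.6254 = 0.50375
x = ρ cos φ = 0.26204 × cos(100.02°) = -0.04559
y = ρ sin φ = 0.26204 × sin(100.02°) = 0.25804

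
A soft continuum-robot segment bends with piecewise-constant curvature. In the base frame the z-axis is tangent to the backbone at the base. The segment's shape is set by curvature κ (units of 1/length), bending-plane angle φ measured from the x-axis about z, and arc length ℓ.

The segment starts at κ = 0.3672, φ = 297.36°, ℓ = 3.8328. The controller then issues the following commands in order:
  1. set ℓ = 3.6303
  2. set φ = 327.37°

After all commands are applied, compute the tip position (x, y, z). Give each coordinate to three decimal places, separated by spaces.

1.753 -1.123 2.647

initial: κ=0.3672, φ=297.36°, ℓ=3.8328
cmd 1: set ℓ=3.6303 → (κ,φ,ℓ)=(0.3672,297.36°,3.6303) → tip=(0.9568,-1.8490,2.6467)
cmd 2: set φ=327.37° → (κ,φ,ℓ)=(0.3672,327.37°,3.6303) → tip=(1.7533,-1.1226,2.6467)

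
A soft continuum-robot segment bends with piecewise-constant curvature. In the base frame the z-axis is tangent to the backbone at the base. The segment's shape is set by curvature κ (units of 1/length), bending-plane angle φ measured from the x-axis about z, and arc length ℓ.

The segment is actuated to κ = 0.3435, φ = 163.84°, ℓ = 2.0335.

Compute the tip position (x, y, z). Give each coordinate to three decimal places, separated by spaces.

-0.655 0.190 1.872

θ = κ·ℓ = 0.3435 × 2.0335 = 0.69851 rad
ρ = (1 − cos θ)/κ = (1 − 0.76580)/0.3435 = 0.68180
z = sin θ / κ = 0.64308/0.3435 = 1.87213
x = ρ cos φ = 0.68180 × cos(163.84°) = -0.65486
y = ρ sin φ = 0.68180 × sin(163.84°) = 0.18976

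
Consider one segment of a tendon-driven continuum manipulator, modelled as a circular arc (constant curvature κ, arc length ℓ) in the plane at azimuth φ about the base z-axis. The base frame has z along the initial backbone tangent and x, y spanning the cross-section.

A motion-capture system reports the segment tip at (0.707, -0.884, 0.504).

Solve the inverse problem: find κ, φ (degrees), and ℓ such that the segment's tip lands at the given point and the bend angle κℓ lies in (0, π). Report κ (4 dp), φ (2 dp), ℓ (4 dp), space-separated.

1.4745 308.65 1.5624

ρ = √(x²+y²) = √(0.707² + -0.884²) = 1.13195
φ = atan2(y, x) mod 360° = atan2(-0.884, 0.707) = 308.6519°
|p|² = ρ² + z² = 1.13195² + 0.504² = 1.53532
κ = 2ρ / |p|² = 2×1.13195 / 1.53532 = 1.47454
θ = 2·atan2(ρ, z) = 2·atan2(1.13195, 0.504) = 2.30380 rad
ℓ = θ/κ = 2.30380/1.47454 = 1.56238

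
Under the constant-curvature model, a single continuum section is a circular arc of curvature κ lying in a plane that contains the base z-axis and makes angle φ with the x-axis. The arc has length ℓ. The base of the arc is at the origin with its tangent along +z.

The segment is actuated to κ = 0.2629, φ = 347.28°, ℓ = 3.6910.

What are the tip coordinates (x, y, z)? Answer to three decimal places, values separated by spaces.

1.614 -0.364 3.138

θ = κ·ℓ = 0.2629 × 3.6910 = 0.97036 rad
ρ = (1 − cos θ)/κ = (1 − 0.56500)/0.2629 = 1.65462
z = sin θ / κ = 0.82509/0.2629 = 3.13842
x = ρ cos φ = 1.65462 × cos(347.28°) = 1.61402
y = ρ sin φ = 1.65462 × sin(347.28°) = -0.36433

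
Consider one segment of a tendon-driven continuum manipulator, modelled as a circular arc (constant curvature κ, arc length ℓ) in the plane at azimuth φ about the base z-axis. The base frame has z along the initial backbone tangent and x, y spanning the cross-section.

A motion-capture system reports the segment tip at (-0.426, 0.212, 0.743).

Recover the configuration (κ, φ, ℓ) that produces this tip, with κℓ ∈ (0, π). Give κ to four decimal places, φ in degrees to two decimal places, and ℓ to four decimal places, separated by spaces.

ρ = √(x²+y²) = √(-0.426² + 0.212²) = 0.47584
φ = atan2(y, x) mod 360° = atan2(0.212, -0.426) = 153.5426°
|p|² = ρ² + z² = 0.47584² + 0.743² = 0.77847
κ = 2ρ / |p|² = 2×0.47584 / 0.77847 = 1.22249
θ = 2·atan2(ρ, z) = 2·atan2(0.47584, 0.743) = 1.13923 rad
ℓ = θ/κ = 1.13923/1.22249 = 0.93189

1.2225 153.54 0.9319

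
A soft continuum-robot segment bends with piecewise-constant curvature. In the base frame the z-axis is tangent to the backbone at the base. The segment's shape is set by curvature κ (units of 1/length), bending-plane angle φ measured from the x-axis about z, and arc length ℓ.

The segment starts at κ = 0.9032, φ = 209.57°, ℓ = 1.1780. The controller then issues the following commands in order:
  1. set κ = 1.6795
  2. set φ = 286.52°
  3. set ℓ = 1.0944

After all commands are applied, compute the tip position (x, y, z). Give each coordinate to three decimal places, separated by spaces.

0.214 -0.722 0.574

initial: κ=0.9032, φ=209.57°, ℓ=1.1780
cmd 1: set κ=1.6795 → (κ,φ,ℓ)=(1.6795,209.57°,1.1780) → tip=(-0.7232,-0.4103,0.5466)
cmd 2: set φ=286.52° → (κ,φ,ℓ)=(1.6795,286.52°,1.1780) → tip=(0.2364,-0.7971,0.5466)
cmd 3: set ℓ=1.0944 → (κ,φ,ℓ)=(1.6795,286.52°,1.0944) → tip=(0.2140,-0.7216,0.5743)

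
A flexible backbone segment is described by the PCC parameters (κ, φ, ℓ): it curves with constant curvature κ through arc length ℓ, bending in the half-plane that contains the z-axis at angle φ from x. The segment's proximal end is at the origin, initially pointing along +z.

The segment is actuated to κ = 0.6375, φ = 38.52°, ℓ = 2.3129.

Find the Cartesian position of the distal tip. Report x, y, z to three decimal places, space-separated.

θ = κ·ℓ = 0.6375 × 2.3129 = 1.47447 rad
ρ = (1 − cos θ)/κ = (1 − 0.09617)/0.6375 = 1.41777
z = sin θ / κ = 0.99536/0.6375 = 1.56136
x = ρ cos φ = 1.41777 × cos(38.52°) = 1.10925
y = ρ sin φ = 1.41777 × sin(38.52°) = 0.88297

1.109 0.883 1.561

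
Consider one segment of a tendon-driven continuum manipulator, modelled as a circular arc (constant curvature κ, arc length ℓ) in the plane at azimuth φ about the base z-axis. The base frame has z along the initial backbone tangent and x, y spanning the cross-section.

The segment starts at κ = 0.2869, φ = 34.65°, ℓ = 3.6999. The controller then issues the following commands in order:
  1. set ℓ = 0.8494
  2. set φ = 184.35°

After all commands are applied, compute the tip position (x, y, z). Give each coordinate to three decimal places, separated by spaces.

initial: κ=0.2869, φ=34.65°, ℓ=3.6999
cmd 1: set ℓ=0.8494 → (κ,φ,ℓ)=(0.2869,34.65°,0.8494) → tip=(0.0847,0.0586,0.8410)
cmd 2: set φ=184.35° → (κ,φ,ℓ)=(0.2869,184.35°,0.8494) → tip=(-0.1027,-0.0078,0.8410)

-0.103 -0.008 0.841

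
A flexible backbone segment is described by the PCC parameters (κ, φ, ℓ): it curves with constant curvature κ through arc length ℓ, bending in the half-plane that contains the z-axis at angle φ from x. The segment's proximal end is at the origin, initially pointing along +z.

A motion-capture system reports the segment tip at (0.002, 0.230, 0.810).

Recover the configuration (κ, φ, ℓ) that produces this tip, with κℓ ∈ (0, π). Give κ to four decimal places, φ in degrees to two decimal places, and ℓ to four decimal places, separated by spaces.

0.6488 89.50 0.8529

ρ = √(x²+y²) = √(0.002² + 0.230²) = 0.23001
φ = atan2(y, x) mod 360° = atan2(0.230, 0.002) = 89.5018°
|p|² = ρ² + z² = 0.23001² + 0.810² = 0.70900
κ = 2ρ / |p|² = 2×0.23001 / 0.70900 = 0.64882
θ = 2·atan2(ρ, z) = 2·atan2(0.23001, 0.810) = 0.55336 rad
ℓ = θ/κ = 0.55336/0.64882 = 0.85286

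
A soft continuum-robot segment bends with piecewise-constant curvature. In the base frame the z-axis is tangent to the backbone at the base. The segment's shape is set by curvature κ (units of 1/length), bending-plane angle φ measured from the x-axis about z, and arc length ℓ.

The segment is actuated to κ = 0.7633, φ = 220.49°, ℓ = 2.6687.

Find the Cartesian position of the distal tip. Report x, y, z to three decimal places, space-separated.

-1.444 -1.233 1.170

θ = κ·ℓ = 0.7633 × 2.6687 = 2.03702 rad
ρ = (1 − cos θ)/κ = (1 − -0.44952)/0.7633 = 1.89901
z = sin θ / κ = 0.89327/0.7633 = 1.17028
x = ρ cos φ = 1.89901 × cos(220.49°) = -1.44423
y = ρ sin φ = 1.89901 × sin(220.49°) = -1.23306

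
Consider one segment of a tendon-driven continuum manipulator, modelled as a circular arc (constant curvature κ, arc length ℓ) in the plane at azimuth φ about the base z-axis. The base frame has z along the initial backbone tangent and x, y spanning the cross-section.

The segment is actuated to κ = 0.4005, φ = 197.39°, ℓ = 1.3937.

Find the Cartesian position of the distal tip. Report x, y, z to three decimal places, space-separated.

-0.362 -0.113 1.322

θ = κ·ℓ = 0.4005 × 1.3937 = 0.55818 rad
ρ = (1 − cos θ)/κ = (1 − 0.84822)/0.4005 = 0.37897
z = sin θ / κ = 0.52964/0.4005 = 1.32245
x = ρ cos φ = 0.37897 × cos(197.39°) = -0.36165
y = ρ sin φ = 0.37897 × sin(197.39°) = -0.11326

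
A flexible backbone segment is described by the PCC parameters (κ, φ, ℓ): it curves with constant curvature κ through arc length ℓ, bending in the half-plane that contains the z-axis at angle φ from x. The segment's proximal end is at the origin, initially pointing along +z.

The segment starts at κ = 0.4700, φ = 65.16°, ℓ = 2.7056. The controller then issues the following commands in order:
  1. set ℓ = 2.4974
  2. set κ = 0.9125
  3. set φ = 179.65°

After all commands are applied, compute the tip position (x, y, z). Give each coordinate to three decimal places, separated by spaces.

initial: κ=0.4700, φ=65.16°, ℓ=2.7056
cmd 1: set ℓ=2.4974 → (κ,φ,ℓ)=(0.4700,65.16°,2.4974) → tip=(0.5482,1.1842,1.9622)
cmd 2: set κ=0.9125 → (κ,φ,ℓ)=(0.9125,65.16°,2.4974) → tip=(0.7598,1.6413,0.8325)
cmd 3: set φ=179.65° → (κ,φ,ℓ)=(0.9125,179.65°,2.4974) → tip=(-1.8086,0.0110,0.8325)

-1.809 0.011 0.832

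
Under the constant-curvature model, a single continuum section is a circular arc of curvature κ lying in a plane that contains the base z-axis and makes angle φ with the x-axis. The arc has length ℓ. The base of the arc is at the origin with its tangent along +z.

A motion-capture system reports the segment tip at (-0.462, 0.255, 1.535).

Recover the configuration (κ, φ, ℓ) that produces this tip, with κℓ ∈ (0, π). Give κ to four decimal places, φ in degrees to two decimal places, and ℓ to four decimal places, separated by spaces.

ρ = √(x²+y²) = √(-0.462² + 0.255²) = 0.52770
φ = atan2(y, x) mod 360° = atan2(0.255, -0.462) = 151.1036°
|p|² = ρ² + z² = 0.52770² + 1.535² = 2.63469
κ = 2ρ / |p|² = 2×0.52770 / 2.63469 = 0.40058
θ = 2·atan2(ρ, z) = 2·atan2(0.52770, 1.535) = 0.66225 rad
ℓ = θ/κ = 0.66225/0.40058 = 1.65322

0.4006 151.10 1.6532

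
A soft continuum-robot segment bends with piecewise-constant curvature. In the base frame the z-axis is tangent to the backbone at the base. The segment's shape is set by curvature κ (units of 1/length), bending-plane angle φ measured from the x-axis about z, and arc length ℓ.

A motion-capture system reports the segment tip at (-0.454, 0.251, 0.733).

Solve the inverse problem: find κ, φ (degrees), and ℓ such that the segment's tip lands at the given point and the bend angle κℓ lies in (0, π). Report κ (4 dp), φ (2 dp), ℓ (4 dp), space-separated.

1.2866 151.06 0.9574

ρ = √(x²+y²) = √(-0.454² + 0.251²) = 0.51876
φ = atan2(y, x) mod 360° = atan2(0.251, -0.454) = 151.0634°
|p|² = ρ² + z² = 0.51876² + 0.733² = 0.80641
κ = 2ρ / |p|² = 2×0.51876 / 0.80641 = 1.28661
θ = 2·atan2(ρ, z) = 2·atan2(0.51876, 0.733) = 1.23179 rad
ℓ = θ/κ = 1.23179/1.28661 = 0.95739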